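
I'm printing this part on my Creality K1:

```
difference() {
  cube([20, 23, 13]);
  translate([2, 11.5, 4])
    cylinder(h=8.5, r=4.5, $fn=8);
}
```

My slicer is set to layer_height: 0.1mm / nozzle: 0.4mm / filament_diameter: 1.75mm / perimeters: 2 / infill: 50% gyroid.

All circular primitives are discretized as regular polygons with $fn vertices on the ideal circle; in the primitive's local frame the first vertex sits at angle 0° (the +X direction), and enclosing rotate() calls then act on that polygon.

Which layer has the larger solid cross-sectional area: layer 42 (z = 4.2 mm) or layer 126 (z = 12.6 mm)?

layer 126 (z = 12.6 mm)

Layer 42 (z = 4.2): the cube is present — its section is the full 20×23 rectangle (area 460.00 mm²); the r=4.5 cylinder at (2, 11.5) gives a regular 8-gon of circumradius 4.5 (constant along its height) (area = (8/2)·4.500²·sin(360°/8) = 57.28 mm²); After the difference (first − rest): starting from the 20×23 cube (460.00 mm²), the r=4.5 cylinder at (2, 11.5) partially overlaps it — only the 44.98 mm² overlap (of its 57.28 mm²) is removed, clipping the outline — area = 415.02 mm². So its area = 415.02 mm². Layer 126 (z = 12.6): the cube (footprint 20×23) is included at this height (area 460.00 mm²); the cylinder at (2, 11.5) does not reach this height (z outside [4, 12.5]); Subtracting the remaining from the first: none of the subtracted shapes is present at this height, so the 20×23 cube is unchanged — area = 460.00 mm². So its area = 460.00 mm². Layer 126 is larger (460.00 vs 415.02 mm²).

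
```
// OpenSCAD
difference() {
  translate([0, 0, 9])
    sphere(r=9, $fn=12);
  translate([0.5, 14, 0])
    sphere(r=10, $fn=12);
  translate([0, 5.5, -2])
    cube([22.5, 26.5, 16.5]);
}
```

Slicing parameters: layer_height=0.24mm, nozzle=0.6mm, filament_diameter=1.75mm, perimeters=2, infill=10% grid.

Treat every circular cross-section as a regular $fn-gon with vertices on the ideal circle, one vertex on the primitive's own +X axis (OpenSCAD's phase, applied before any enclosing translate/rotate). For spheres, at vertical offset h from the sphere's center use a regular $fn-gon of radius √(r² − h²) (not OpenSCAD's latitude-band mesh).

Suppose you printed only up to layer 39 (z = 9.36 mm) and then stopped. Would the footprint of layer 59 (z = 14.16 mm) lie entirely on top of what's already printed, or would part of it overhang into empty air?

entirely on top

Compare the two slices. At z = 9.36: the sphere: section is a regular 12-gon, circumradius = √(r²−h²) = √(9²−0.36²) = 8.993 (area = (12/2)·8.993²·sin(360°/12) = 242.61 mm²); the sphere at (0.5, 14): section is a regular 12-gon, circumradius = √(r²−h²) = √(10²−9.36²) = 3.520 (area = (12/2)·3.520²·sin(360°/12) = 37.17 mm²); the cube at (0, 5.5) is present — its section is the full 22.5×26.5 rectangle (area 596.25 mm²); After the difference (first − rest): starting from the r=9 sphere (242.61 mm²), the r=10 sphere at (0.5, 14) misses the remaining region (no effect); the 22.5×26.5 cube at (0, 5.5) partially overlaps it — only the 15.61 mm² overlap (of its 596.25 mm²) is removed, clipping the outline — area = 227.00 mm². At z = 14.16: the r=9 sphere contributes a regular 12-gon of circumradius √(9²−5.16²) = 7.374 (area = (12/2)·7.374²·sin(360°/12) = 163.12 mm²); the sphere at (0.5, 14) does not reach this height (|z−center|=14.160 > r=10); the cube at (0, 5.5) (footprint 22.5×26.5) is included at this height (area 596.25 mm²); After the difference (first − rest): starting from the r=9 sphere (163.12 mm²), the 22.5×26.5 cube at (0, 5.5) partially overlaps it — only the 5.48 mm² overlap (of its 596.25 mm²) is removed, clipping the outline — area = 157.64 mm². Checking containment: the cross-section at z = 14.16 is a subset of the cross-section at z = 9.36.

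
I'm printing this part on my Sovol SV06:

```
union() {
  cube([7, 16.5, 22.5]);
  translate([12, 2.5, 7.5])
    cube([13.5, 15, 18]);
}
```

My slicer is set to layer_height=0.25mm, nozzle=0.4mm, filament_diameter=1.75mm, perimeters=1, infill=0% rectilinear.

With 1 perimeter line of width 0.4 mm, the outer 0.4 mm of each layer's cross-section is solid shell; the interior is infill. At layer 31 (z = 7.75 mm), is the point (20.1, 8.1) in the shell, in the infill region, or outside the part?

infill

At z = 7.75 mm: the 7×16.5 cube contributes its full rectangle; the cube at (12, 2.5) (footprint 13.5×15) is included at this height; Merging all regions: the 2 present regions are separate (no shared area or edge), so areas and boundary lengths simply add and each stays a separate island — 2 connected regions. Overall, the cross-section has 2 separate islands. The nearest boundary edge runs (25.50, 17.50)→(25.50, 2.50); distance from the point to it = 5.40 mm. (Shell/infill is judged within the island containing the point — the largest one.) The point is inside the cross-section and 5.40 mm from the nearest boundary — more than the 0.4 mm shell width (1 × 0.4), so it's in the infill interior.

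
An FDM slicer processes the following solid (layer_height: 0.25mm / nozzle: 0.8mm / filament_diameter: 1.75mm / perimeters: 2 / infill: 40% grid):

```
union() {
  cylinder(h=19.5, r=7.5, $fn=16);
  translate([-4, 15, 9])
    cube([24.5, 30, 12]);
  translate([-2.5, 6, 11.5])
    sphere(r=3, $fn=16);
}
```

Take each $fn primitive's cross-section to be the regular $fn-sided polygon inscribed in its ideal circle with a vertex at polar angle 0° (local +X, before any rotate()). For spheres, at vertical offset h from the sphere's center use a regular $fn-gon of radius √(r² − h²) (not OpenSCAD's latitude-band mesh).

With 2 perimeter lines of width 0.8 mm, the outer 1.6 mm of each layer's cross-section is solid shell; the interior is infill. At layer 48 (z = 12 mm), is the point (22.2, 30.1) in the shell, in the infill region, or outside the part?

At z = 12 mm: the r=7.5 cylinder gives a regular 16-gon of circumradius 7.5 (constant along its height); the 24.5×30 cube at (-4, 15) contributes its full rectangle; the r=3 sphere at (-2.5, 6) slices to a regular 16-gon of circumradius 2.958 (√(r²−h²) with h=0.5 from center); Merging all regions: the regions partially overlap (shared area 17.53 mm²), so overlapping operands fuse into one piece — 2 connected regions. Overall, the cross-section has 2 separate islands. The nearest boundary edge runs (20.50, 45.00)→(20.50, 15.00); distance from the point to it = 1.70 mm. The point is not inside any of the regions above, so it lies outside the cross-section (1.70 mm from the nearest boundary).

outside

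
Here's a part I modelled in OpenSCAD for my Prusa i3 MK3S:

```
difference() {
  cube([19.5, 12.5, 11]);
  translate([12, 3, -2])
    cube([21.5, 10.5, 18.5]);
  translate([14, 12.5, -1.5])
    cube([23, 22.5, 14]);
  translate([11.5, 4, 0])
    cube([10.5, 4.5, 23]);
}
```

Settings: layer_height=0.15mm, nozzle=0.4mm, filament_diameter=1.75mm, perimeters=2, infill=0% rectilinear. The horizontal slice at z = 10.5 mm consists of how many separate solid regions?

1

At z = 10.5 mm: the 19.5×12.5 cube contributes its full rectangle; the 21.5×10.5 cube at (12, 3) contributes its full rectangle; the cube at (14, 12.5) (footprint 23×22.5) is included at this height; the 10.5×4.5 cube at (11.5, 4) contributes its full rectangle; After the difference (first − rest): starting from the 19.5×12.5 cube, the 21.5×10.5 cube at (12, 3) partially overlaps it — only the 71.25 mm² overlap (of its 225.75 mm²) is removed, clipping the outline; the 23×22.5 cube at (14, 12.5) misses the remaining region (no effect); the 10.5×4.5 cube at (11.5, 4) partially overlaps it — only the 2.25 mm² overlap (of its 47.25 mm²) is removed, clipping the outline — 1 connected region. The result has 1 disconnected region.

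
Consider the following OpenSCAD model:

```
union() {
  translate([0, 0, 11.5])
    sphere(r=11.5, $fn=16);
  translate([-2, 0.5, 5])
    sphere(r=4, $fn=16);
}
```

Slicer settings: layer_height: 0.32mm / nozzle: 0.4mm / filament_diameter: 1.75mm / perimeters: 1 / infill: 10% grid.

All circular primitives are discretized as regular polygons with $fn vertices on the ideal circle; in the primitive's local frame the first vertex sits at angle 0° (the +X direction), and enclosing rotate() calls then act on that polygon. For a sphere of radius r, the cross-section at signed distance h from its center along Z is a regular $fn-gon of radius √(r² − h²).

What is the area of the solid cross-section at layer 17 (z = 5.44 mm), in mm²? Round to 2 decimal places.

292.45 mm²

At z = 5.44 mm: the sphere: section is a regular 16-gon, circumradius = √(r²−h²) = √(11.5²−6.06²) = 9.774 (area = (16/2)·9.774²·sin(360°/16) = 292.45 mm²); the r=4 sphere at (-2, 0.5) slices to a regular 16-gon of circumradius 3.976 (√(r²−h²) with h=0.44 from center) (area = (16/2)·3.976²·sin(360°/16) = 48.39 mm²); Taking the union: the r=4 sphere at (-2, 0.5) lies entirely inside the r=11.5 sphere, so the union is just the r=11.5 sphere — area = 292.45 mm². Overall, the cross-section is a single solid region. Net area = 292.45 mm².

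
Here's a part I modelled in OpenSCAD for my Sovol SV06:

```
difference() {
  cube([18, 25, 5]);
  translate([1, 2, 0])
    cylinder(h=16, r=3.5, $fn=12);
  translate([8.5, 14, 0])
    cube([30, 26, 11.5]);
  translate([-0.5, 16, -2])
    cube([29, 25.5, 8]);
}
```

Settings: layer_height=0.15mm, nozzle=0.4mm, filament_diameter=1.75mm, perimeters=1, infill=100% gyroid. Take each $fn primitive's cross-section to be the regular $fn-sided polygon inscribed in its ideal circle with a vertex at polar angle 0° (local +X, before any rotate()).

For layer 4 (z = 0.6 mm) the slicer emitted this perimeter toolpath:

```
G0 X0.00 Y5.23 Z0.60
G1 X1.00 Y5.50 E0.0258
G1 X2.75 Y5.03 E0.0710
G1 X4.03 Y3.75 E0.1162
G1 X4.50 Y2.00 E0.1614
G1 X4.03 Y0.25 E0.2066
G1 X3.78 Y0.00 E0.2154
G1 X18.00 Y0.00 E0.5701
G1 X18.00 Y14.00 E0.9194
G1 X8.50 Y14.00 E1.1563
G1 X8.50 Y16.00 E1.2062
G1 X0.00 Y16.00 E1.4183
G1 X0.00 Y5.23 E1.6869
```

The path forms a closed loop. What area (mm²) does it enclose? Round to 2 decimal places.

Apply the shoelace formula to the sequence of (X, Y) vertices; enclosed area = 248.01 mm².

248.01 mm²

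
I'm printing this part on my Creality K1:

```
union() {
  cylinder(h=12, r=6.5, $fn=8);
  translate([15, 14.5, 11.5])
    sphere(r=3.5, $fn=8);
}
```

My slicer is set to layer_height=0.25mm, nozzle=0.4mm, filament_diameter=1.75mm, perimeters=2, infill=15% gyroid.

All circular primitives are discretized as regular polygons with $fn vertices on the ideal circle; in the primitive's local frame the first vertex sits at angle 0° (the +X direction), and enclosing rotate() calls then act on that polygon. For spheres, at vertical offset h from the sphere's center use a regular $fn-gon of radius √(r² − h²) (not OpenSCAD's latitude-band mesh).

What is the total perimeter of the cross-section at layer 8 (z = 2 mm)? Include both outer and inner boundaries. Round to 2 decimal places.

At z = 2 mm: the r=6.5 cylinder gives a regular 8-gon of circumradius 6.5 (constant along its height) (perimeter = 2·8·6.500·sin(180°/8) = 39.80 mm); the sphere at (15, 14.5) is not intersected at this z (|z−center|=9.500 > r=3.5); Merging all regions: only the r=6.5 cylinder is present, so the union is just that shape — boundary = 39.80 mm. Overall, the cross-section is a single solid region. Total boundary length (outer) = 39.80 mm.

39.80 mm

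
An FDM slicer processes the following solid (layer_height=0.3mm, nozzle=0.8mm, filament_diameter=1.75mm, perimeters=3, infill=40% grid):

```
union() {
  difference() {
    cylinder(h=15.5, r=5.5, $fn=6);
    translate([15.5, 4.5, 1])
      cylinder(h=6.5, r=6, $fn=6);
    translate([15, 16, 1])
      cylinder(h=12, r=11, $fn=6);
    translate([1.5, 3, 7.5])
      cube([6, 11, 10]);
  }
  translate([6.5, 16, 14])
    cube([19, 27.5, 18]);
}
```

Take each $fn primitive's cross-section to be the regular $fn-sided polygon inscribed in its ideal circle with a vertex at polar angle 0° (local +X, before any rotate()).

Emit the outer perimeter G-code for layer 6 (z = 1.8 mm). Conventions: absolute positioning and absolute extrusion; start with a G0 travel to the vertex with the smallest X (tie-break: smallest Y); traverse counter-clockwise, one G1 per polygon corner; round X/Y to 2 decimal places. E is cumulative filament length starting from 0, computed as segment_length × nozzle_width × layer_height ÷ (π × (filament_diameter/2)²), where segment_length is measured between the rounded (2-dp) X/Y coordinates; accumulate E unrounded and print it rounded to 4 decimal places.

At z = 1.8 mm: the r=5.5 cylinder contributes a regular 6-gon of circumradius 5.5; the r=6 cylinder at (15.5, 4.5) contributes a regular 6-gon of circumradius 6; the r=11 cylinder at (15, 16) gives a regular 6-gon of circumradius 11 (constant along its height); the cube at (1.5, 3) is not intersected at this z (z outside [7.5, 17.5]); After the difference (first − rest): starting from the r=5.5 cylinder, the r=6 cylinder at (15.5, 4.5) misses the remaining region (no effect); the r=11 cylinder at (15, 16) misses the remaining region (no effect) — 1 connected region; the cube at (6.5, 16) does not reach this height (z outside [14, 32]); Combining (union): only that combined region is present, so the union is just that shape — 1 connected region. The outline is a single polygon with 6 vertices. Extrusion per mm of travel: 0.8 × 0.3 / (π × 0.875²) = 0.099780. Accumulating E over each segment gives final E = 3.2917.

G0 X-5.50 Y0.00 Z1.80
G1 X-2.75 Y-4.76 E0.5485
G1 X2.75 Y-4.76 E1.0973
G1 X5.50 Y0.00 E1.6458
G1 X2.75 Y4.76 E2.1944
G1 X-2.75 Y4.76 E2.7431
G1 X-5.50 Y0.00 E3.2917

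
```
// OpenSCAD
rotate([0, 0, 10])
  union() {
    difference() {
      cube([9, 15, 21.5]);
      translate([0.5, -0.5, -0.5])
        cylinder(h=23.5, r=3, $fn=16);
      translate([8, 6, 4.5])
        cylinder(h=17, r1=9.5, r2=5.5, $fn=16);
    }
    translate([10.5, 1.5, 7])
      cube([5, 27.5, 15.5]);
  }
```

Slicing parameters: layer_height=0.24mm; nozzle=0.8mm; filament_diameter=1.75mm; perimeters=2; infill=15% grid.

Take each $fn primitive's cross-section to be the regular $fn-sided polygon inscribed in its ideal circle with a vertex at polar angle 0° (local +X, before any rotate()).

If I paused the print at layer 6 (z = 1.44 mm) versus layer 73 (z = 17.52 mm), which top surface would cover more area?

Layer 6 (z = 1.44): the 9×15 cube contributes its full rectangle (area 135.00 mm²); the cylinder at (0.5, -0.5): section is a regular 16-gon, circumradius r=3 (area = (16/2)·3.000²·sin(360°/16) = 27.55 mm²); the cone at (8, 6) is absent (z outside [4.5, 21.5]); After the difference (first − rest): starting from the 9×15 cube (135.00 mm²), the r=3 cylinder at (0.5, -0.5) partially overlaps it — only the 6.64 mm² overlap (of its 27.55 mm²) is removed, clipping the outline — area = 128.36 mm²; the cube at (10.5, 1.5) is absent (z outside [7, 22.5]); Combining (union): only the result so far is present, so the union is just that shape — area = 128.36 mm²; (rotated 10° about Z; rotation is an isometry so areas/perimeters/island counts are preserved). So its area = 128.36 mm². Layer 73 (z = 17.52): the cube is present — its section is the full 9×15 rectangle (area 135.00 mm²); the cylinder at (0.5, -0.5): section is a regular 16-gon, circumradius r=3 (area = (16/2)·3.000²·sin(360°/16) = 27.55 mm²); the cone at (8, 6) (r1=9.5→r2=5.5) has section circumradius 6.436 here — a regular 16-gon (area = (16/2)·6.436²·sin(360°/16) = 126.83 mm²); Subtracting the remaining from the first: starting from the 9×15 cube (135.00 mm²), the r=3 cylinder at (0.5, -0.5) partially overlaps it — only the 6.64 mm² overlap (of its 27.55 mm²) is removed, clipping the outline; the cone at (8, 6) partially overlaps it — only the 75.27 mm² overlap (of its 126.83 mm²) is removed, clipping the outline — area = 53.09 mm²; the cube at (10.5, 1.5) is present — its section is the full 5×27.5 rectangle (area 137.50 mm²); Combining (union): the 2 present regions are separate (no shared area or edge), so areas and boundary lengths simply add and each stays a separate island — area = 190.59 mm²; (whole slice rotated 10° about Z — lengths, areas and connectivity unchanged). So its area = 190.59 mm². Layer 73 is larger (190.59 vs 128.36 mm²).

layer 73 (z = 17.52 mm)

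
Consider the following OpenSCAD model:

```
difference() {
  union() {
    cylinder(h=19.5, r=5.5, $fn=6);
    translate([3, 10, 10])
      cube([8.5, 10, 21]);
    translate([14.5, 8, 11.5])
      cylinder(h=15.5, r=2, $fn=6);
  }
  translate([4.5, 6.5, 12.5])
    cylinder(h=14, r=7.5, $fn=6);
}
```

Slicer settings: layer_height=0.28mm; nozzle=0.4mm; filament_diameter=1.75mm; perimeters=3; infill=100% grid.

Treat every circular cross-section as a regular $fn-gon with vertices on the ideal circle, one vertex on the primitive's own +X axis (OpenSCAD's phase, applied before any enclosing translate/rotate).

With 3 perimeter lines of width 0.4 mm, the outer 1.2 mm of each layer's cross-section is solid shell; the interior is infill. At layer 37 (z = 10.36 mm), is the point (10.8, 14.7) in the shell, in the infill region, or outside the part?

shell

At z = 10.36 mm: the r=5.5 cylinder gives a regular 6-gon of circumradius 5.5 (constant along its height); the cube at (3, 10) is present — its section is the full 8.5×10 rectangle; the cylinder at (14.5, 8) does not reach this height (z outside [11.5, 27]); Taking the union: the 2 present regions are separate (no shared area or edge), so areas and boundary lengths simply add and each stays a separate island — 2 connected regions; the cylinder at (4.5, 6.5) does not reach this height (z outside [12.5, 26.5]); Subtracting the remaining from the first: none of the subtracted shapes is present at this height, so the result so far is unchanged — 2 connected regions. Overall, the cross-section has 2 separate islands. The nearest boundary edge runs (11.50, 20.00)→(11.50, 10.00); distance from the point to it = 0.70 mm. (Shell/infill is judged within the island containing the point — the largest one.) The point is inside the cross-section, 0.70 mm from the nearest boundary — within the 1.2 mm shell band (3 × 0.4).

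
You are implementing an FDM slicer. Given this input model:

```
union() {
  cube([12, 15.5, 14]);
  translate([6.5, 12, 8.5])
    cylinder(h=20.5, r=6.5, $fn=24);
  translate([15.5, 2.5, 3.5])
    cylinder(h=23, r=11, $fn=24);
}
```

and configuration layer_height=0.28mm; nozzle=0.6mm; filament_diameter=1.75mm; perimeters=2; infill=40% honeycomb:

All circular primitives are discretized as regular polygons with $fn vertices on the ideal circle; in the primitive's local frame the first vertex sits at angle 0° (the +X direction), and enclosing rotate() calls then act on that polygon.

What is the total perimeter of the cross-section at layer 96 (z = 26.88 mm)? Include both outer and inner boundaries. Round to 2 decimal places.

At z = 26.88 mm: the cube is absent (z outside [0, 14]); the cylinder at (6.5, 12): section is a regular 24-gon, circumradius r=6.5 (perimeter = 2·24·6.500·sin(180°/24) = 40.72 mm); the cylinder at (15.5, 2.5) does not reach this height (z outside [3.5, 26.5]); Taking the union: only the r=6.5 cylinder at (6.5, 12) is present, so the union is just that shape — boundary = 40.72 mm. Overall, the cross-section is a single solid region. Total boundary length (outer) = 40.72 mm.

40.72 mm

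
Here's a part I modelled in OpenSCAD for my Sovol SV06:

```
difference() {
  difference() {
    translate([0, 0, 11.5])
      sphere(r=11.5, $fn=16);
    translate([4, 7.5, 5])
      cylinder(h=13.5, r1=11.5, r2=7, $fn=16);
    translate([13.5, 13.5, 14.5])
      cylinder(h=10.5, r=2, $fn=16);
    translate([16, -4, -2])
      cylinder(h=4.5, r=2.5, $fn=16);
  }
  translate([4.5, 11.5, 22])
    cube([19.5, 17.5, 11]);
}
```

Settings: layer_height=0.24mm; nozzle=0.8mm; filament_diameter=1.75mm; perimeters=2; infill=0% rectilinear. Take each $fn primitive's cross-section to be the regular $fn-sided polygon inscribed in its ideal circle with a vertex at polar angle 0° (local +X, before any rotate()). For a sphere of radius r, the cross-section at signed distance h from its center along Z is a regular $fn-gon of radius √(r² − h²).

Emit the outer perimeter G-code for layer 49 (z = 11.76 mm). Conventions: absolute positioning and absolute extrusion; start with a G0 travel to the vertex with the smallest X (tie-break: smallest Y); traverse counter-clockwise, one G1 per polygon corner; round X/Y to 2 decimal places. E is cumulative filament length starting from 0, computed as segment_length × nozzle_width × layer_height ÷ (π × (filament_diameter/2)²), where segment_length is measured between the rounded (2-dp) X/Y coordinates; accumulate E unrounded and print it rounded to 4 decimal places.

G0 X-11.50 Y0.00 Z11.76
G1 X-10.62 Y-4.40 E0.3582
G1 X-8.13 Y-8.13 E0.7162
G1 X-4.40 Y-10.62 E1.0742
G1 X0.00 Y-11.50 E1.4323
G1 X4.40 Y-10.62 E1.7905
G1 X8.13 Y-8.13 E2.1485
G1 X10.62 Y-4.40 E2.5065
G1 X11.50 Y0.00 E2.8647
G1 X11.13 Y1.85 E3.0153
G1 X10.54 Y0.96 E3.1005
G1 X7.54 Y-1.04 E3.3883
G1 X4.00 Y-1.75 E3.6766
G1 X0.46 Y-1.04 E3.9648
G1 X-2.54 Y0.96 E4.2526
G1 X-4.54 Y3.96 E4.5404
G1 X-5.25 Y7.50 E4.8286
G1 X-4.66 Y10.45 E5.0687
G1 X-8.13 Y8.13 E5.4019
G1 X-10.62 Y4.40 E5.7599
G1 X-11.50 Y0.00 E6.1181

At z = 11.76 mm: the r=11.5 sphere slices to a regular 16-gon of circumradius 11.497 (√(r²−h²) with h=0.26 from center); the cone at (4, 7.5) (r1=11.5→r2=7) has section circumradius 9.247 here — a regular 16-gon; the cylinder at (13.5, 13.5) is not intersected at this z (z outside [14.5, 25]); the cylinder at (16, -4) does not reach this height (z outside [-2, 2.5]); Taking the first minus the rest: starting from the r=11.5 sphere, the cone at (4, 7.5) partially overlaps it — only the 157.81 mm² overlap (of its 261.76 mm²) is removed, clipping the outline — 1 connected region; the cube at (4.5, 11.5) does not reach this height (z outside [22, 33]); After the difference (first − rest): none of the subtracted shapes is present at this height, so the result so far is unchanged — 1 connected region. The outline is a single polygon with 20 vertices. Extrusion per mm of travel: 0.8 × 0.24 / (π × 0.875²) = 0.079824. Accumulating E over each segment gives final E = 6.1181.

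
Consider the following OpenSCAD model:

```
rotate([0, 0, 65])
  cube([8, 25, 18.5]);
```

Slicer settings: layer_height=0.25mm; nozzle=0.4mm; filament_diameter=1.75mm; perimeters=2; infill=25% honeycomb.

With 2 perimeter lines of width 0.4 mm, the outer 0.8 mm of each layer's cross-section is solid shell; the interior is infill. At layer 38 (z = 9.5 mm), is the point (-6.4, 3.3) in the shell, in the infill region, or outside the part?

At z = 9.5 mm: the cube is present — its section is the full 8×25 rectangle; (whole slice rotated 65° about Z — lengths, areas and connectivity unchanged). Overall, the cross-section is a single solid region. Undo the 65° rotation: the query point maps to (0.286, 7.195) in the un-rotated model frame. The nearest boundary edge runs (0.00, 25.00)→(0.00, 0.00); distance from the point to it = 0.29 mm. The point is inside the cross-section, 0.29 mm from the nearest boundary — within the 0.8 mm shell band (2 × 0.4).

shell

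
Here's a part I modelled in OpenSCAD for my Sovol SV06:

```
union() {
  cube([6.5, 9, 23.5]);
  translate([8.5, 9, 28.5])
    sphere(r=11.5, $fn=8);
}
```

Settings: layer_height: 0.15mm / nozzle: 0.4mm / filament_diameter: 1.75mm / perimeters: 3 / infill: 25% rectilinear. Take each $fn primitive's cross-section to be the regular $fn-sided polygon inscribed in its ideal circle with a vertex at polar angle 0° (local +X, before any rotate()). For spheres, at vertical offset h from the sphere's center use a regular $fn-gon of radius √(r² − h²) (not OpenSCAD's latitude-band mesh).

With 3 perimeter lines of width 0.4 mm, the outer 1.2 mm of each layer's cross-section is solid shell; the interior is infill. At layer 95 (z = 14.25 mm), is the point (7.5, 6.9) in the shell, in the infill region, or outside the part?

At z = 14.25 mm: the cube is present — its section is the full 6.5×9 rectangle; the sphere at (8.5, 9) does not reach this height (|z−center|=14.250 > r=11.5); Merging all regions: only the 6.5×9 cube is present, so the union is just that shape — 1 connected region. Overall, the cross-section is a single solid region. The nearest boundary edge runs (6.50, 0.00)→(6.50, 9.00); distance from the point to it = 1.00 mm. The point is not inside any of the regions above, so it lies outside the cross-section (1.00 mm from the nearest boundary).

outside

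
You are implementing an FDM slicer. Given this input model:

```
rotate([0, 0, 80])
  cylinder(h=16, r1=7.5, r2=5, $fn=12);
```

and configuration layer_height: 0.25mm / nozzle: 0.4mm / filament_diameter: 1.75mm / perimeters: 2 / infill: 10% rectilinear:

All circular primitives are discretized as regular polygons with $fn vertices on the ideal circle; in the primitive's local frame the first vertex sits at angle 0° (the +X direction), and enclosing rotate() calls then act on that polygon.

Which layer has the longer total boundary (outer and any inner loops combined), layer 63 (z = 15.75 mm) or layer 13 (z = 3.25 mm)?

layer 13 (z = 3.25 mm)

Layer 63 (z = 15.75): the cone: at t=0.984 of its height the radius interpolates to r₁+(r₂−r₁)t = 5.039, giving a regular 12-gon of that circumradius (perimeter = 2·12·5.039·sin(180°/12) = 31.30 mm); (rotated 80° about Z; rotation is an isometry so areas/perimeters/island counts are preserved). So its perimeter = 31.30 mm. Layer 13 (z = 3.25): the cone (r1=7.5→r2=5) has section circumradius 6.992 here — a regular 12-gon (perimeter = 2·12·6.992·sin(180°/12) = 43.43 mm); (rotated 80° about Z; rotation is an isometry so areas/perimeters/island counts are preserved). So its perimeter = 43.43 mm. Layer 13 is larger (43.43 vs 31.30 mm).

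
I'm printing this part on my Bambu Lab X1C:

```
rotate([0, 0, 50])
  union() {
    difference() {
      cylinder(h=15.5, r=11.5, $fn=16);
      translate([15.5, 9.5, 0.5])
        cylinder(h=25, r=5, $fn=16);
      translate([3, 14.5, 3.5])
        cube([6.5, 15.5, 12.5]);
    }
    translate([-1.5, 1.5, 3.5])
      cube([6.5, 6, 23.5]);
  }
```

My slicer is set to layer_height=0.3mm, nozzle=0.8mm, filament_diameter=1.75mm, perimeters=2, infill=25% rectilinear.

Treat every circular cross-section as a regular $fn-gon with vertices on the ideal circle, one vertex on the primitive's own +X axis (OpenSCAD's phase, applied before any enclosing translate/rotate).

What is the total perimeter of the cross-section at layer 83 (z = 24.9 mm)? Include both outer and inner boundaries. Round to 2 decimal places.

25.00 mm

At z = 24.9 mm: the cylinder is absent (z outside [0, 15.5]); the r=5 cylinder at (15.5, 9.5) contributes a regular 16-gon of circumradius 5 (perimeter = 2·16·5.000·sin(180°/16) = 31.21 mm); the cube at (3, 14.5) is not intersected at this z (z outside [3.5, 16]); Subtracting the remaining from the first: the first operand is absent here, so nothing remains; the 6.5×6 cube at (-1.5, 1.5) contributes its full rectangle (perimeter 25.00 mm); Merging all regions: only the 6.5×6 cube at (-1.5, 1.5) is present, so the union is just that shape — boundary = 25.00 mm; (rotated 50° about Z; rotation is an isometry so areas/perimeters/island counts are preserved). Overall, the cross-section is a single solid region. Total boundary length (outer) = 25.00 mm.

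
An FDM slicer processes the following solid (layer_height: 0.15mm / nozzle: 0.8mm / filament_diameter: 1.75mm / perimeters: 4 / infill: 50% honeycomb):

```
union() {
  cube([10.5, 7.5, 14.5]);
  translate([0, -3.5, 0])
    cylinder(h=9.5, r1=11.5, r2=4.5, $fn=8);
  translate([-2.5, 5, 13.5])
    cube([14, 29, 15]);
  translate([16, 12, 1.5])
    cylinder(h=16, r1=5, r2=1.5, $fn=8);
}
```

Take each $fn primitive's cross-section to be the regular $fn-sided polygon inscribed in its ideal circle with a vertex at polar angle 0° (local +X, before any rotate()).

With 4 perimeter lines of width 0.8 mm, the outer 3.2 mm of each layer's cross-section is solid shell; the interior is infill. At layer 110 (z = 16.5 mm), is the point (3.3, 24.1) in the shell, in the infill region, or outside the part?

infill

At z = 16.5 mm: the cube is not intersected at this z (z outside [0, 14.5]); the cone at (0, -3.5) is not intersected at this z (z outside [0, 9.5]); the 14×29 cube at (-2.5, 5) contributes its full rectangle; the cone at (16, 12) (r1=5→r2=1.5) has section circumradius 1.719 here — a regular 8-gon; Combining (union): the 2 present regions are separate (no shared area or edge), so areas and boundary lengths simply add and each stays a separate island — 2 connected regions. Overall, the cross-section has 2 separate islands. The nearest boundary edge runs (-2.50, 5.00)→(-2.50, 34.00); distance from the point to it = 5.80 mm. (Shell/infill is judged within the island containing the point — the largest one.) The point is inside the cross-section and 5.80 mm from the nearest boundary — more than the 3.2 mm shell width (4 × 0.8), so it's in the infill interior.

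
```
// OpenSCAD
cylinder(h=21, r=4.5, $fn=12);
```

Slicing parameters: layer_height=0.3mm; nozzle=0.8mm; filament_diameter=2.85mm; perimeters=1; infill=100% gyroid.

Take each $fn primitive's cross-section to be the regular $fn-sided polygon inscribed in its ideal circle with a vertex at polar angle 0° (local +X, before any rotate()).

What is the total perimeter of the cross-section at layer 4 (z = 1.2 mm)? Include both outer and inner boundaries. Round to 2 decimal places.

27.95 mm

At z = 1.2 mm: the cylinder: section is a regular 12-gon, circumradius r=4.5 (perimeter = 2·12·4.500·sin(180°/12) = 27.95 mm). Overall, the cross-section is a single solid region. Total boundary length (outer) = 27.95 mm.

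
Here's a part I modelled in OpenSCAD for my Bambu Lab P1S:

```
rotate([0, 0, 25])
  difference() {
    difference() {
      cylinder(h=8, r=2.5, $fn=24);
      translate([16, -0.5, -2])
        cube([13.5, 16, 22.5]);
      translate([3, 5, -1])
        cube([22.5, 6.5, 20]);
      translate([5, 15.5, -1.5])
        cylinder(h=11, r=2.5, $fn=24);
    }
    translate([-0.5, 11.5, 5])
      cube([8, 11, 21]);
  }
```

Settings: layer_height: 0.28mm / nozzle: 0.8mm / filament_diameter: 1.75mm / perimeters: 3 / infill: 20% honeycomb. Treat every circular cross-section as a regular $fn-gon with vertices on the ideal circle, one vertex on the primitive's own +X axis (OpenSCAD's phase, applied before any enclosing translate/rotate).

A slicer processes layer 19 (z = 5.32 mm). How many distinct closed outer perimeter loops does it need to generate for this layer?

1

At z = 5.32 mm: the r=2.5 cylinder contributes a regular 24-gon of circumradius 2.5; the cube at (16, -0.5) is present — its section is the full 13.5×16 rectangle; the cube at (3, 5) is present — its section is the full 22.5×6.5 rectangle; the r=2.5 cylinder at (5, 15.5) contributes a regular 24-gon of circumradius 2.5; After the difference (first − rest): starting from the r=2.5 cylinder, the 13.5×16 cube at (16, -0.5) misses the remaining region (no effect); the 22.5×6.5 cube at (3, 5) misses the remaining region (no effect); the r=2.5 cylinder at (5, 15.5) misses the remaining region (no effect) — 1 connected region; the cube at (-0.5, 11.5) (footprint 8×11) is included at this height; Subtracting the remaining from the first: starting from the result so far, the 8×11 cube at (-0.5, 11.5) misses the remaining region (no effect) — 1 connected region; (whole slice rotated 25° about Z — lengths, areas and connectivity unchanged). The result has 1 disconnected region.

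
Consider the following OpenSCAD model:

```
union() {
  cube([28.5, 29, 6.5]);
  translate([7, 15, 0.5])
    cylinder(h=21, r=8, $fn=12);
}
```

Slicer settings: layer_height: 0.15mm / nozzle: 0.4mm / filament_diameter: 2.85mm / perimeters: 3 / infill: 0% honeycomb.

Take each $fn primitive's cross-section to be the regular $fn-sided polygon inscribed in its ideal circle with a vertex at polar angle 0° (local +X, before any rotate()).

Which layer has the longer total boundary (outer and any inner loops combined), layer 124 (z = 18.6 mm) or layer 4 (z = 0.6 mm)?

layer 4 (z = 0.6 mm)

Layer 124 (z = 18.6): the cube is absent (z outside [0, 6.5]); the cylinder at (7, 15): section is a regular 12-gon, circumradius r=8 (perimeter = 2·12·8.000·sin(180°/12) = 49.69 mm); Merging all regions: only the r=8 cylinder at (7, 15) is present, so the union is just that shape — boundary = 49.69 mm. So its perimeter = 49.69 mm. Layer 4 (z = 0.6): the cube (footprint 28.5×29) is included at this height (perimeter 115.00 mm); the cylinder at (7, 15): section is a regular 12-gon, circumradius r=8 (perimeter = 2·12·8.000·sin(180°/12) = 49.69 mm); Merging all regions: the regions partially overlap (shared area 188.27 mm²), so the edge portions inside another operand are dropped and the merged outline is re-measured after clipping — boundary = 115.26 mm. So its perimeter = 115.26 mm. Layer 4 is larger (115.26 vs 49.69 mm).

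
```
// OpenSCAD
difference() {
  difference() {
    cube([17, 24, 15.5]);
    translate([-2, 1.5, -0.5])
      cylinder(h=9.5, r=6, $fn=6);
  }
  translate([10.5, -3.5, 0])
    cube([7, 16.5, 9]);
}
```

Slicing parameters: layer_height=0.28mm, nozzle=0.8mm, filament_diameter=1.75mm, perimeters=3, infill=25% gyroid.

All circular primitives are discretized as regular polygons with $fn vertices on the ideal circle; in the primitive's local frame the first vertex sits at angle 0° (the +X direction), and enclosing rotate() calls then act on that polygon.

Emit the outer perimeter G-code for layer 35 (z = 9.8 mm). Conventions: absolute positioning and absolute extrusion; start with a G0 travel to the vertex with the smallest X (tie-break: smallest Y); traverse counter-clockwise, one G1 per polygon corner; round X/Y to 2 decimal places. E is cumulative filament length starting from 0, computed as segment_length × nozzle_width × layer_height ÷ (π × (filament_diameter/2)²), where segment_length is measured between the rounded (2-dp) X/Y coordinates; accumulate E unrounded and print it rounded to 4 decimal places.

At z = 9.8 mm: the cube (footprint 17×24) is included at this height; the cylinder at (-2, 1.5) does not reach this height (z outside [-0.5, 9]); After the difference (first − rest): none of the subtracted shapes is present at this height, so the 17×24 cube is unchanged — 1 connected region; the cube at (10.5, -3.5) is absent (z outside [0, 9]); Subtracting the remaining from the first: none of the subtracted shapes is present at this height, so that combined region is unchanged — 1 connected region. The outline is a single polygon with 4 vertices. Extrusion per mm of travel: 0.8 × 0.28 / (π × 0.875²) = 0.093128. Accumulating E over each segment gives final E = 7.6365.

G0 X0.00 Y0.00 Z9.80
G1 X17.00 Y0.00 E1.5832
G1 X17.00 Y24.00 E3.8183
G1 X0.00 Y24.00 E5.4014
G1 X0.00 Y0.00 E7.6365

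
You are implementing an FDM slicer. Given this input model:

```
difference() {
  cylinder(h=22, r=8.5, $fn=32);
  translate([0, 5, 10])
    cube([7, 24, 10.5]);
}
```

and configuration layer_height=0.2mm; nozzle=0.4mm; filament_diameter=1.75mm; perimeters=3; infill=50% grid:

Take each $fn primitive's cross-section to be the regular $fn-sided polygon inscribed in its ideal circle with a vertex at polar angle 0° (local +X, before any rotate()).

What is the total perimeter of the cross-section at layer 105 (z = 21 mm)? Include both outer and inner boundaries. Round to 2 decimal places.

53.32 mm

At z = 21 mm: the r=8.5 cylinder gives a regular 32-gon of circumradius 8.5 (constant along its height) (perimeter = 2·32·8.500·sin(180°/32) = 53.32 mm); the cube at (0, 5) does not reach this height (z outside [10, 20.5]); Taking the first minus the rest: none of the subtracted shapes is present at this height, so the r=8.5 cylinder is unchanged — boundary = 53.32 mm. Overall, the cross-section is a single solid region. Total boundary length (outer) = 53.32 mm.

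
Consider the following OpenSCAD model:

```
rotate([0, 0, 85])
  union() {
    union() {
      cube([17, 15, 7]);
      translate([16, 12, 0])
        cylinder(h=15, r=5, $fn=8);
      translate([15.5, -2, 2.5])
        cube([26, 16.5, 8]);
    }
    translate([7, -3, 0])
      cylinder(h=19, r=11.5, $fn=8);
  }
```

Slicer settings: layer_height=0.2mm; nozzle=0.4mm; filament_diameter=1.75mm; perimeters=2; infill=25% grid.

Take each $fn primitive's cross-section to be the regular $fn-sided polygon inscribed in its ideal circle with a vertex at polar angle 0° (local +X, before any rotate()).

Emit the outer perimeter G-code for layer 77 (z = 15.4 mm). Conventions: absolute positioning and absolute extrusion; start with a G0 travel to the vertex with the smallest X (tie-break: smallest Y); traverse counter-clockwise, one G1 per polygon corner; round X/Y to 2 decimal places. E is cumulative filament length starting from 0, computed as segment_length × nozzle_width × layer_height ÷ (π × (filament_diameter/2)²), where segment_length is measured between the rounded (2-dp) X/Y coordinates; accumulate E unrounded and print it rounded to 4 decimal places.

G0 X-7.86 Y7.71 Z15.40
G1 X-5.21 Y-0.68 E0.2926
G1 X2.60 Y-4.74 E0.5854
G1 X10.99 Y-2.10 E0.8779
G1 X15.05 Y5.71 E1.1707
G1 X12.41 Y14.10 E1.4633
G1 X4.60 Y18.17 E1.7562
G1 X-3.79 Y15.52 E2.0488
G1 X-7.86 Y7.71 E2.3417

At z = 15.4 mm: the cube is absent (z outside [0, 7]); the cylinder at (16, 12) is absent (z outside [0, 15]); the cube at (15.5, -2) does not reach this height (z outside [2.5, 10.5]); Taking the union: nothing is present at this height; the cylinder at (7, -3): section is a regular 8-gon, circumradius r=11.5; Merging all regions: only the r=11.5 cylinder at (7, -3) is present, so the union is just that shape — 1 connected region; (rotated 85° about Z; rotation is an isometry so areas/perimeters/island counts are preserved). The outline is a single polygon with 8 vertices. Extrusion per mm of travel: 0.4 × 0.2 / (π × 0.875²) = 0.033260. Accumulating E over each segment gives final E = 2.3417.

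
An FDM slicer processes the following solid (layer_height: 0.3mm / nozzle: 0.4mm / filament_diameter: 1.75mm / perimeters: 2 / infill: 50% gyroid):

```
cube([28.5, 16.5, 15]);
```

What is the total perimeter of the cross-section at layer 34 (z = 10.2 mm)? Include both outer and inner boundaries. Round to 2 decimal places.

At z = 10.2 mm: the cube is present — its section is the full 28.5×16.5 rectangle (perimeter 90.00 mm). Overall, the cross-section is a single solid region. Total boundary length (outer) = 90.00 mm.

90.00 mm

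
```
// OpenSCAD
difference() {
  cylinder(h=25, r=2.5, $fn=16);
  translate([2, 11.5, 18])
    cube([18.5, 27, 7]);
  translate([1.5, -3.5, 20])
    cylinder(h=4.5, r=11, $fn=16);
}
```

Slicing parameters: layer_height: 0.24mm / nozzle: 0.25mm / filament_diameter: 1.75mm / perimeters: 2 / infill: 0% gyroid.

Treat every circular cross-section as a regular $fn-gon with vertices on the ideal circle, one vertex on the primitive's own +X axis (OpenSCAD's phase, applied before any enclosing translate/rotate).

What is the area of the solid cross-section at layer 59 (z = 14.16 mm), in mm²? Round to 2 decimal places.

At z = 14.16 mm: the r=2.5 cylinder contributes a regular 16-gon of circumradius 2.5 (area = (16/2)·2.500²·sin(360°/16) = 19.13 mm²); the cube at (2, 11.5) is not intersected at this z (z outside [18, 25]); the cylinder at (1.5, -3.5) does not reach this height (z outside [20, 24.5]); Subtracting the remaining from the first: none of the subtracted shapes is present at this height, so the r=2.5 cylinder is unchanged — area = 19.13 mm². Overall, the cross-section is a single solid region. Net area = 19.13 mm².

19.13 mm²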